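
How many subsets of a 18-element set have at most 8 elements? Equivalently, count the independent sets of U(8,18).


Independent sets of U(8,18) are all subsets of size <= 8.
Count = (18 choose 0) + (18 choose 1) + (18 choose 2) + (18 choose 3) + (18 choose 4) + (18 choose 5) + (18 choose 6) + (18 choose 7) + (18 choose 8)
     = 1 + 18 + 153 + 816 + 3060 + 8568 + 18564 + 31824 + 43758
     = 106762.

106762


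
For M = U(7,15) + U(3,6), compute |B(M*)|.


(M1+M2)* = M1* + M2*.
M1* = U(8,15), bases: C(15,8) = 6435.
M2* = U(3,6), bases: C(6,3) = 20.
|B(M*)| = 6435 * 20 = 128700.

128700


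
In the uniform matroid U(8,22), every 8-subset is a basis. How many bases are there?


Bases of U(8,22) are all 8-element subsets of the 22-element ground set.
Number of bases = C(22,8).
C(22,8) = 22! / (8! * 14!) = 319770.

319770


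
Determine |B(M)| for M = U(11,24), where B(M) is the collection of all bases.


Bases of U(11,24) are all 11-element subsets of the 24-element ground set.
Number of bases = C(24,11).
C(24,11) = 2496144.

2496144


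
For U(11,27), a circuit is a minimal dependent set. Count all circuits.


In U(11,27), circuits are the (12)-element subsets.
Any set of 12 elements is dependent, and removing any one element gives
an independent set of size 11, so it is a minimal dependent set.
Number of circuits = C(27,12) = 17383860.

17383860


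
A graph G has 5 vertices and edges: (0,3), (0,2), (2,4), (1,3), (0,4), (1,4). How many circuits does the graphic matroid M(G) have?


A circuit in a graphic matroid = edge set of a simple cycle.
G has 5 vertices and 6 edges.
Enumerating all minimal edge subsets forming cycles...
Total circuits found: 3.

3


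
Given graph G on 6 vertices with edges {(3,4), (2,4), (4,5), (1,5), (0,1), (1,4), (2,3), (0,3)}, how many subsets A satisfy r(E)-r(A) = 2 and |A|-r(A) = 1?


R(x,y) = sum over A in 2^E of x^(r(E)-r(A)) * y^(|A|-r(A)).
G has 6 vertices, 8 edges. r(E) = 5.
Enumerate all 2^8 = 256 subsets.
Count subsets with r(E)-r(A)=2 and |A|-r(A)=1: 11.

11


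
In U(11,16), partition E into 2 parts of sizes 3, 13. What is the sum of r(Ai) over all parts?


r(Ai) = min(|Ai|, 11) for each part.
Sum = min(3,11) + min(13,11)
    = 3 + 11
    = 14.

14


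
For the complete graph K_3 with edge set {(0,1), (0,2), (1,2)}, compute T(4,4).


T(K_3; x,y) = x^2 + x + y.
T(4,4) = 16 + 4 + 4 = 24.

24


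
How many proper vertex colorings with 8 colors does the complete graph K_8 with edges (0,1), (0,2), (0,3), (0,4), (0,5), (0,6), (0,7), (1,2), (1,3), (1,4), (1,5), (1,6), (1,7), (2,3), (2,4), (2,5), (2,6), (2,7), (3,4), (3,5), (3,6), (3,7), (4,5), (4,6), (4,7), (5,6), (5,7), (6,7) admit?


P(K_8, k) = k(k-1)(k-2)...(k-7).
P(8) = (8) * (7) * (6) * (5) * (4) * (3) * (2) * (1) = 40320.

40320


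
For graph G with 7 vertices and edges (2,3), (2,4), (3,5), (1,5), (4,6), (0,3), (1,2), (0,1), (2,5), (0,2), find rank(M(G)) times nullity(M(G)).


r(M) = |V| - c = 7 - 1 = 6.
nullity = |E| - r(M) = 10 - 6 = 4.
Product = 6 * 4 = 24.

24


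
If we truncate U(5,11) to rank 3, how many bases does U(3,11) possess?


Truncating U(5,11) to rank 3 gives U(3,11).
Bases of U(3,11) are all 3-element subsets of 11 elements.
Number of bases = C(11,3) = 11! / (3! * 8!) = 165.

165


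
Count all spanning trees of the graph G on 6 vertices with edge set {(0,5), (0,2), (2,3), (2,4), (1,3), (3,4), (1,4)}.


By Kirchhoff's matrix tree theorem, the number of spanning trees equals
the determinant of any cofactor of the Laplacian matrix L.
G has 6 vertices and 7 edges.
Computing the (5 x 5) cofactor determinant gives 8.

8


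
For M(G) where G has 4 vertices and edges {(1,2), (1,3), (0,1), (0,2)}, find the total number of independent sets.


An independent set in a graphic matroid is an acyclic edge subset.
G has 4 vertices and 4 edges.
Enumerate all 2^4 = 16 subsets, checking for acyclicity.
Total independent sets = 14.

14


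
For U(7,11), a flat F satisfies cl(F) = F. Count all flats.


Flats of U(7,11): every subset of size < 7 is a flat, plus E itself.
Count = (11 choose 0) + (11 choose 1) + (11 choose 2) + (11 choose 3) + (11 choose 4) + (11 choose 5) + (11 choose 6) + 1
     = 1 + 11 + 55 + 165 + 330 + 462 + 462 + 1
     = 1487.

1487


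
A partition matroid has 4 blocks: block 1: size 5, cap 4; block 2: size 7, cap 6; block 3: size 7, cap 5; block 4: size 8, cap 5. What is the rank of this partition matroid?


Rank of a partition matroid = sum of min(|Si|, ci) for each block.
= min(5,4) + min(7,6) + min(7,5) + min(8,5)
= 4 + 6 + 5 + 5
= 20.

20


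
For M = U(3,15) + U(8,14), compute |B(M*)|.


(M1+M2)* = M1* + M2*.
M1* = U(12,15), bases: C(15,12) = 455.
M2* = U(6,14), bases: C(14,6) = 3003.
|B(M*)| = 455 * 3003 = 1366365.

1366365


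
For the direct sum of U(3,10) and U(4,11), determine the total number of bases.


Bases of a direct sum M1 + M2: |B| = |B(M1)| * |B(M2)|.
|B(U(3,10))| = C(10,3) = 120.
|B(U(4,11))| = C(11,4) = 330.
Total bases = 120 * 330 = 39600.

39600


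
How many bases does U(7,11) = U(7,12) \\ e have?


Deleting e from U(7,12) gives U(7,11) since n > r.
Bases of U(7,11) = C(11,7) = 11! / (7! * 4!) = 330.

330


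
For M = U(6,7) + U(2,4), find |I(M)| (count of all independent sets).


For a direct sum, |I(M1+M2)| = |I(M1)| * |I(M2)|.
|I(U(6,7))| = sum C(7,k) for k=0..6 = 127.
|I(U(2,4))| = sum C(4,k) for k=0..2 = 11.
Total = 127 * 11 = 1397.

1397


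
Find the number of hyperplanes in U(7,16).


Hyperplanes of U(7,16) are flats of rank 6.
In a uniform matroid, these are exactly the (6)-element subsets.
Count = C(16,6) = 16! / (6! * 10!) = 8008.

8008


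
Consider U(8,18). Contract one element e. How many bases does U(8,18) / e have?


Contracting e from U(8,18) gives U(7,17).
Bases of U(7,17) = (17 choose 7) = 19448.

19448


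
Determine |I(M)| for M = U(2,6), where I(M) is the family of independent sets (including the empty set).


Independent sets of U(2,6) are all subsets of size <= 2.
Count = C(6,0) + C(6,1) + C(6,2)
     = 1 + 6 + 15
     = 22.

22


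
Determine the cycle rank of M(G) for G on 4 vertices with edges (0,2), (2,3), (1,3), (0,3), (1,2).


Cycle rank (nullity) = |E| - r(M) = |E| - (|V| - c).
|E| = 5, |V| = 4, c = 1.
Nullity = 5 - (4 - 1) = 5 - 3 = 2.

2


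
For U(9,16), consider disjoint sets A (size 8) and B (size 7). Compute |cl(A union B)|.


|A union B| = 8 + 7 = 15 (disjoint).
In U(9,16), cl(S) = S if |S| < 9, else cl(S) = E.
Since 15 >= 9, cl(A union B) = E.
|cl(A union B)| = 16.

16


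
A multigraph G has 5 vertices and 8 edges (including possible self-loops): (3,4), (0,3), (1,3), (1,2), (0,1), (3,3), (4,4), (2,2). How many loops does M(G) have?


In a graphic matroid, a loop is a self-loop edge (u,u) with rank 0.
Examining all 8 edges for self-loops...
Self-loops found: (3,3), (4,4), (2,2)
Number of loops = 3.

3


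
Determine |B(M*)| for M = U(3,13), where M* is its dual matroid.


The dual of U(r,n) is U(n-r, n) = U(10,13).
Bases of U(10,13) are all (10)-element subsets.
|B(M*)| = C(13,10) = 286.

286


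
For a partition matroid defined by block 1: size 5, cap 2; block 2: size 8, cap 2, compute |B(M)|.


A basis picks exactly ci elements from block i.
Number of bases = product of C(|Si|, ci).
= C(5,2) * C(8,2)
= 10 * 28
= 280.

280


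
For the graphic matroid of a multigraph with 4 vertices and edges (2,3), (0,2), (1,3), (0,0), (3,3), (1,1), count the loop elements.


In a graphic matroid, a loop is a self-loop edge (u,u) with rank 0.
Examining all 6 edges for self-loops...
Self-loops found: (0,0), (3,3), (1,1)
Number of loops = 3.

3


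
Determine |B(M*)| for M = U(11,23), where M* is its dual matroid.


The dual of U(r,n) is U(n-r, n) = U(12,23).
Bases of U(12,23) are all (12)-element subsets.
|B(M*)| = C(23,12) = 23! / (12! * 11!) = 1352078.

1352078


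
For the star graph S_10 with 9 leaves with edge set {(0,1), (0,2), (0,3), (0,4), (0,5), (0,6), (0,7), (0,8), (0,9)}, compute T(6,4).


A star on 10 vertices is a tree with 9 edges.
T(x,y) = x^(9) for any tree.
T(6,4) = 6^9 = 10077696.

10077696


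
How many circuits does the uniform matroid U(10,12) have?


In U(10,12), circuits are the (11)-element subsets.
Any set of 11 elements is dependent, and removing any one element gives
an independent set of size 10, so it is a minimal dependent set.
Number of circuits = C(12,11) = 12! / (11! * 1!) = 12.

12


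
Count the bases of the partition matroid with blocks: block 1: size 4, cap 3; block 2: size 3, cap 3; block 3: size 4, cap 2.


A basis picks exactly ci elements from block i.
Number of bases = product of C(|Si|, ci).
= C(4,3) * C(3,3) * C(4,2)
= 4 * 1 * 6
= 24.

24


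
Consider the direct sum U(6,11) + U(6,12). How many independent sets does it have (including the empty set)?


For a direct sum, |I(M1+M2)| = |I(M1)| * |I(M2)|.
|I(U(6,11))| = sum C(11,k) for k=0..6 = 1486.
|I(U(6,12))| = sum C(12,k) for k=0..6 = 2510.
Total = 1486 * 2510 = 3729860.

3729860


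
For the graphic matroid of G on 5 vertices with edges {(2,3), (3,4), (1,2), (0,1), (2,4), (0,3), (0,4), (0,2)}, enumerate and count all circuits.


A circuit in a graphic matroid = edge set of a simple cycle.
G has 5 vertices and 8 edges.
Enumerating all minimal edge subsets forming cycles...
Total circuits found: 12.

12


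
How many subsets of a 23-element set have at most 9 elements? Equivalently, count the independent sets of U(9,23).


Independent sets of U(9,23) are all subsets of size <= 9.
Count = C(23,0) + C(23,1) + C(23,2) + C(23,3) + C(23,4) + C(23,5) + C(23,6) + C(23,7) + C(23,8) + C(23,9)
     = 1 + 23 + 253 + 1771 + 8855 + 33649 + 100947 + 245157 + 490314 + 817190
     = 1698160.

1698160


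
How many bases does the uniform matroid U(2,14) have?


Bases of U(2,14) are all 2-element subsets of the 14-element ground set.
Number of bases = C(14,2).
(14 choose 2) = 91.

91


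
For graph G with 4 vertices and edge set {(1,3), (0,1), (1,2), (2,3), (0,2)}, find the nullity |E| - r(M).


Cycle rank (nullity) = |E| - r(M) = |E| - (|V| - c).
|E| = 5, |V| = 4, c = 1.
Nullity = 5 - (4 - 1) = 5 - 3 = 2.

2


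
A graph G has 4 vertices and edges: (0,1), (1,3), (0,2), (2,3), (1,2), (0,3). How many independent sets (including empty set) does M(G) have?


An independent set in a graphic matroid is an acyclic edge subset.
G has 4 vertices and 6 edges.
Enumerate all 2^6 = 64 subsets, checking for acyclicity.
Total independent sets = 38.

38


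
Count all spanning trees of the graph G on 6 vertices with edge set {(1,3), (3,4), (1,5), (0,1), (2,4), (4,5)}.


By Kirchhoff's matrix tree theorem, the number of spanning trees equals
the determinant of any cofactor of the Laplacian matrix L.
G has 6 vertices and 6 edges.
Computing the (5 x 5) cofactor determinant gives 4.

4


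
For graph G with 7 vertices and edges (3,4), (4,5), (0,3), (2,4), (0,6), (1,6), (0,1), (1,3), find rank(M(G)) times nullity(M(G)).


r(M) = |V| - c = 7 - 1 = 6.
nullity = |E| - r(M) = 8 - 6 = 2.
Product = 6 * 2 = 12.

12


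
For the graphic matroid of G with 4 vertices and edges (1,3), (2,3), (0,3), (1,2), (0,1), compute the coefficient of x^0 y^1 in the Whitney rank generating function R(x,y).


R(x,y) = sum over A in 2^E of x^(r(E)-r(A)) * y^(|A|-r(A)).
G has 4 vertices, 5 edges. r(E) = 3.
Enumerate all 2^5 = 32 subsets.
Count subsets with r(E)-r(A)=0 and |A|-r(A)=1: 5.

5


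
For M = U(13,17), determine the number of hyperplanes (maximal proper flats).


Hyperplanes of U(13,17) are flats of rank 12.
In a uniform matroid, these are exactly the (12)-element subsets.
Count = (17 choose 12) = 6188.

6188


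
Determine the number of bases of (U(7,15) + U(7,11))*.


(M1+M2)* = M1* + M2*.
M1* = U(8,15), bases: C(15,8) = 6435.
M2* = U(4,11), bases: C(11,4) = 330.
|B(M*)| = 6435 * 330 = 2123550.

2123550


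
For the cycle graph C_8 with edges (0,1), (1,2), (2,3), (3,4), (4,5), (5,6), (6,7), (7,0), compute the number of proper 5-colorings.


P(C_8, k) = (k-1)^8 + (-1)^8*(k-1).
P(5) = (4)^8 + 4
= 65536 + 4 = 65540.

65540


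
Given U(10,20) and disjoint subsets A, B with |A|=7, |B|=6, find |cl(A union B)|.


|A union B| = 7 + 6 = 13 (disjoint).
In U(10,20), cl(S) = S if |S| < 10, else cl(S) = E.
Since 13 >= 10, cl(A union B) = E.
|cl(A union B)| = 20.

20


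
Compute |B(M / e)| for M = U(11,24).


Contracting e from U(11,24) gives U(10,23).
Bases of U(10,23) = C(23,10) = 23! / (10! * 13!) = 1144066.

1144066


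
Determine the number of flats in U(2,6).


Flats of U(2,6): every subset of size < 2 is a flat, plus E itself.
Count = (6 choose 0) + (6 choose 1) + 1
     = 1 + 6 + 1
     = 8.

8


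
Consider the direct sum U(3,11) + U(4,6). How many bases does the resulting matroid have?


Bases of a direct sum M1 + M2: |B| = |B(M1)| * |B(M2)|.
|B(U(3,11))| = C(11,3) = 165.
|B(U(4,6))| = C(6,4) = 15.
Total bases = 165 * 15 = 2475.

2475


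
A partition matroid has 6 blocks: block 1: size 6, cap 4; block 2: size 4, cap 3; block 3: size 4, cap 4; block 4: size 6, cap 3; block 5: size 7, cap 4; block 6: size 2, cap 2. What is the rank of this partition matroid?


Rank of a partition matroid = sum of min(|Si|, ci) for each block.
= min(6,4) + min(4,3) + min(4,4) + min(6,3) + min(7,4) + min(2,2)
= 4 + 3 + 4 + 3 + 4 + 2
= 20.

20


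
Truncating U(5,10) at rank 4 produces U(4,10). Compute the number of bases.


Truncating U(5,10) to rank 4 gives U(4,10).
Bases of U(4,10) are all 4-element subsets of 10 elements.
Number of bases = C(10,4) = (10 * 9 * 8 * 7) / (1 * 2 * 3 * 4) = 210.

210


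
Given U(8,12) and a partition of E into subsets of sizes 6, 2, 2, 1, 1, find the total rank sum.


r(Ai) = min(|Ai|, 8) for each part.
Sum = min(6,8) + min(2,8) + min(2,8) + min(1,8) + min(1,8)
    = 6 + 2 + 2 + 1 + 1
    = 12.

12


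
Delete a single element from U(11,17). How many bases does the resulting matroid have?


Deleting e from U(11,17) gives U(11,16) since n > r.
Bases of U(11,16) = C(16,11) = 4368.

4368


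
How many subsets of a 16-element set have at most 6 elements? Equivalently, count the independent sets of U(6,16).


Independent sets of U(6,16) are all subsets of size <= 6.
Count = C(16,0) + C(16,1) + C(16,2) + C(16,3) + C(16,4) + C(16,5) + C(16,6)
     = 1 + 16 + 120 + 560 + 1820 + 4368 + 8008
     = 14893.

14893


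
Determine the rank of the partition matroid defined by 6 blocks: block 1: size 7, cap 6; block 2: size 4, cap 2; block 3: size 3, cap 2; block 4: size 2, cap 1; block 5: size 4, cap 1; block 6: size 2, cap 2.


Rank of a partition matroid = sum of min(|Si|, ci) for each block.
= min(7,6) + min(4,2) + min(3,2) + min(2,1) + min(4,1) + min(2,2)
= 6 + 2 + 2 + 1 + 1 + 2
= 14.

14


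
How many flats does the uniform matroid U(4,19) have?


Flats of U(4,19): every subset of size < 4 is a flat, plus E itself.
Count = C(19,0) + C(19,1) + C(19,2) + C(19,3) + 1
     = 1 + 19 + 171 + 969 + 1
     = 1161.

1161


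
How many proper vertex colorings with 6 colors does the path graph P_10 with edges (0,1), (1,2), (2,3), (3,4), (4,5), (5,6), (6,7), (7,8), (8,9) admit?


P(P_10, k) = k * (k-1)^(9).
P(6) = 6 * 5^9 = 6 * 1953125 = 11718750.

11718750


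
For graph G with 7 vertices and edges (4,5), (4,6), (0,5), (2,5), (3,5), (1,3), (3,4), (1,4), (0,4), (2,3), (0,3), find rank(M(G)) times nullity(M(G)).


r(M) = |V| - c = 7 - 1 = 6.
nullity = |E| - r(M) = 11 - 6 = 5.
Product = 6 * 5 = 30.

30


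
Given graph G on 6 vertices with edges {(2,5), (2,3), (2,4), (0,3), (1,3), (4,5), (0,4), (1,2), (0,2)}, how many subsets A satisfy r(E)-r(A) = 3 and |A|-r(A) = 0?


R(x,y) = sum over A in 2^E of x^(r(E)-r(A)) * y^(|A|-r(A)).
G has 6 vertices, 9 edges. r(E) = 5.
Enumerate all 2^9 = 512 subsets.
Count subsets with r(E)-r(A)=3 and |A|-r(A)=0: 36.

36


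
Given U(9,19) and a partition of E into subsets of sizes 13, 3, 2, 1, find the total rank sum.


r(Ai) = min(|Ai|, 9) for each part.
Sum = min(13,9) + min(3,9) + min(2,9) + min(1,9)
    = 9 + 3 + 2 + 1
    = 15.

15


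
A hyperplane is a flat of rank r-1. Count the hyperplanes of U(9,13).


Hyperplanes of U(9,13) are flats of rank 8.
In a uniform matroid, these are exactly the (8)-element subsets.
Count = C(13,8) = 1287.

1287


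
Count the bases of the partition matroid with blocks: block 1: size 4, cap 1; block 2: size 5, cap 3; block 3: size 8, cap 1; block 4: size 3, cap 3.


A basis picks exactly ci elements from block i.
Number of bases = product of C(|Si|, ci).
= C(4,1) * C(5,3) * C(8,1) * C(3,3)
= 4 * 10 * 8 * 1
= 320.

320


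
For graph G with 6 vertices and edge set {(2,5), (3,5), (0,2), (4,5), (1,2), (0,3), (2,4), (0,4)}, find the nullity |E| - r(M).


Cycle rank (nullity) = |E| - r(M) = |E| - (|V| - c).
|E| = 8, |V| = 6, c = 1.
Nullity = 8 - (6 - 1) = 8 - 5 = 3.

3


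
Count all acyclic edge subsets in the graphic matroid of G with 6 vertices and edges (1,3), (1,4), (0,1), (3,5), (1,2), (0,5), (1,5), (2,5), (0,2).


An independent set in a graphic matroid is an acyclic edge subset.
G has 6 vertices and 9 edges.
Enumerate all 2^9 = 512 subsets, checking for acyclicity.
Total independent sets = 256.

256


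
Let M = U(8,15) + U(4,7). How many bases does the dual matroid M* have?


(M1+M2)* = M1* + M2*.
M1* = U(7,15), bases: C(15,7) = 6435.
M2* = U(3,7), bases: C(7,3) = 35.
|B(M*)| = 6435 * 35 = 225225.

225225


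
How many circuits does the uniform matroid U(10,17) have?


In U(10,17), circuits are the (11)-element subsets.
Any set of 11 elements is dependent, and removing any one element gives
an independent set of size 10, so it is a minimal dependent set.
Number of circuits = (17 choose 11) = 12376.

12376


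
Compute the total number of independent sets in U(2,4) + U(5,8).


For a direct sum, |I(M1+M2)| = |I(M1)| * |I(M2)|.
|I(U(2,4))| = sum C(4,k) for k=0..2 = 11.
|I(U(5,8))| = sum C(8,k) for k=0..5 = 219.
Total = 11 * 219 = 2409.

2409


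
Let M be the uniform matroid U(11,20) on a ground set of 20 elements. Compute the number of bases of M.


Bases of U(11,20) are all 11-element subsets of the 20-element ground set.
Number of bases = C(20,11).
C(20,11) = 167960.

167960


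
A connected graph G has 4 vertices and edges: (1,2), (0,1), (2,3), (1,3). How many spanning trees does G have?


By Kirchhoff's matrix tree theorem, the number of spanning trees equals
the determinant of any cofactor of the Laplacian matrix L.
G has 4 vertices and 4 edges.
Computing the (3 x 3) cofactor determinant gives 3.

3


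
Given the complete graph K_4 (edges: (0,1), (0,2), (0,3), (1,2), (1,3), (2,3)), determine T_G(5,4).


T(K_4; x,y) = x^3 + 3x^2 + 4xy + 2x + y^3 + 3y^2 + 2y.
Substituting x=5, y=4:
= 125 + 75 + 80 + 10 + 64 + 48 + 8
= 410.

410


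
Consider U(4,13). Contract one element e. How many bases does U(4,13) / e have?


Contracting e from U(4,13) gives U(3,12).
Bases of U(3,12) = (12 choose 3) = 220.

220


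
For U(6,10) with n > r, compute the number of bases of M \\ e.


Deleting e from U(6,10) gives U(6,9) since n > r.
Bases of U(6,9) = (9 choose 6) = 84.

84


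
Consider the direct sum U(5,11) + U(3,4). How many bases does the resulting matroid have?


Bases of a direct sum M1 + M2: |B| = |B(M1)| * |B(M2)|.
|B(U(5,11))| = C(11,5) = 462.
|B(U(3,4))| = C(4,3) = 4.
Total bases = 462 * 4 = 1848.

1848


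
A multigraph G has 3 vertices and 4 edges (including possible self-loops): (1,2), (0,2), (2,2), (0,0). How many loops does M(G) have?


In a graphic matroid, a loop is a self-loop edge (u,u) with rank 0.
Examining all 4 edges for self-loops...
Self-loops found: (2,2), (0,0)
Number of loops = 2.

2


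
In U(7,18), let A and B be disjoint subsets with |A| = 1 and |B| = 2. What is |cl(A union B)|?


|A union B| = 1 + 2 = 3 (disjoint).
In U(7,18), cl(S) = S if |S| < 7, else cl(S) = E.
Since 3 < 7, cl(A union B) = A union B.
|cl(A union B)| = 3.

3


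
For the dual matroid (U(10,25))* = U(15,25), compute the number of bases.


The dual of U(r,n) is U(n-r, n) = U(15,25).
Bases of U(15,25) are all (15)-element subsets.
|B(M*)| = C(25,15) = 3268760.

3268760


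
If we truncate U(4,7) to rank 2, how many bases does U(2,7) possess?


Truncating U(4,7) to rank 2 gives U(2,7).
Bases of U(2,7) are all 2-element subsets of 7 elements.
Number of bases = C(7,2) = (7 * 6) / (1 * 2) = 21.

21


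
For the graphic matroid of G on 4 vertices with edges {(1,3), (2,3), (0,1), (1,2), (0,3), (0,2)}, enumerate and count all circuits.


A circuit in a graphic matroid = edge set of a simple cycle.
G has 4 vertices and 6 edges.
Enumerating all minimal edge subsets forming cycles...
Total circuits found: 7.

7


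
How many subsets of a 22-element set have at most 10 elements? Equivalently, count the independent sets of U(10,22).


Independent sets of U(10,22) are all subsets of size <= 10.
Count = C(22,0) + C(22,1) + C(22,2) + C(22,3) + C(22,4) + C(22,5) + C(22,6) + C(22,7) + C(22,8) + C(22,9) + C(22,10)
     = 1 + 22 + 231 + 1540 + 7315 + 26334 + 74613 + 170544 + 319770 + 497420 + 646646
     = 1744436.

1744436


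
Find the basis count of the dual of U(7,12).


The dual of U(r,n) is U(n-r, n) = U(5,12).
Bases of U(5,12) are all (5)-element subsets.
|B(M*)| = C(12,5) = 792.

792


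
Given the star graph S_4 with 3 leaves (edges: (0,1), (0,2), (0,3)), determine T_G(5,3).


A star on 4 vertices is a tree with 3 edges.
T(x,y) = x^(3) for any tree.
T(5,3) = 5^3 = 125.

125


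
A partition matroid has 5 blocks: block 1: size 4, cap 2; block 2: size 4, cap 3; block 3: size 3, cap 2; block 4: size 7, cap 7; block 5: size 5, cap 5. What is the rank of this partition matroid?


Rank of a partition matroid = sum of min(|Si|, ci) for each block.
= min(4,2) + min(4,3) + min(3,2) + min(7,7) + min(5,5)
= 2 + 3 + 2 + 7 + 5
= 19.

19


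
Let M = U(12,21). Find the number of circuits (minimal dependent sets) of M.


In U(12,21), circuits are the (13)-element subsets.
Any set of 13 elements is dependent, and removing any one element gives
an independent set of size 12, so it is a minimal dependent set.
Number of circuits = (21 choose 13) = 203490.

203490


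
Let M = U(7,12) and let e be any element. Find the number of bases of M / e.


Contracting e from U(7,12) gives U(6,11).
Bases of U(6,11) = (11 choose 6) = 462.

462


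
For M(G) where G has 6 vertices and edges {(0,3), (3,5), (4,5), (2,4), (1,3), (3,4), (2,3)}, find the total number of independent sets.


An independent set in a graphic matroid is an acyclic edge subset.
G has 6 vertices and 7 edges.
Enumerate all 2^7 = 128 subsets, checking for acyclicity.
Total independent sets = 96.

96


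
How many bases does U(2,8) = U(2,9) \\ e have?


Deleting e from U(2,9) gives U(2,8) since n > r.
Bases of U(2,8) = (8 choose 2) = 28.

28


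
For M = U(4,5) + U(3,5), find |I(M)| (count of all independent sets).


For a direct sum, |I(M1+M2)| = |I(M1)| * |I(M2)|.
|I(U(4,5))| = sum C(5,k) for k=0..4 = 31.
|I(U(3,5))| = sum C(5,k) for k=0..3 = 26.
Total = 31 * 26 = 806.

806


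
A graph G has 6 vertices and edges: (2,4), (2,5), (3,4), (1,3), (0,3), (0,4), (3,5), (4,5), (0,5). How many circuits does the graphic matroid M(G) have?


A circuit in a graphic matroid = edge set of a simple cycle.
G has 6 vertices and 9 edges.
Enumerating all minimal edge subsets forming cycles...
Total circuits found: 12.

12


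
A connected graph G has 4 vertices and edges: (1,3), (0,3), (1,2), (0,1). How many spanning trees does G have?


By Kirchhoff's matrix tree theorem, the number of spanning trees equals
the determinant of any cofactor of the Laplacian matrix L.
G has 4 vertices and 4 edges.
Computing the (3 x 3) cofactor determinant gives 3.

3


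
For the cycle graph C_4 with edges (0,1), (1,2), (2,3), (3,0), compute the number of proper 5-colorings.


P(C_4, k) = (k-1)^4 + (-1)^4*(k-1).
P(5) = (4)^4 + 4
= 256 + 4 = 260.

260


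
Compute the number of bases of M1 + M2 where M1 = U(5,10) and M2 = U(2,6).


Bases of a direct sum M1 + M2: |B| = |B(M1)| * |B(M2)|.
|B(U(5,10))| = C(10,5) = 252.
|B(U(2,6))| = C(6,2) = 15.
Total bases = 252 * 15 = 3780.

3780


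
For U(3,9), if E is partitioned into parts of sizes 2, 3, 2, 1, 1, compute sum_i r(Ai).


r(Ai) = min(|Ai|, 3) for each part.
Sum = min(2,3) + min(3,3) + min(2,3) + min(1,3) + min(1,3)
    = 2 + 3 + 2 + 1 + 1
    = 9.

9


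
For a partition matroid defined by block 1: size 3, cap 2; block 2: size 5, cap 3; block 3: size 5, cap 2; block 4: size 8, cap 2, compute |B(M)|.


A basis picks exactly ci elements from block i.
Number of bases = product of C(|Si|, ci).
= C(3,2) * C(5,3) * C(5,2) * C(8,2)
= 3 * 10 * 10 * 28
= 8400.

8400


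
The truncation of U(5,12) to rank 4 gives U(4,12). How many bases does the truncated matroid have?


Truncating U(5,12) to rank 4 gives U(4,12).
Bases of U(4,12) are all 4-element subsets of 12 elements.
Number of bases = C(12,4) = 12! / (4! * 8!) = 495.

495


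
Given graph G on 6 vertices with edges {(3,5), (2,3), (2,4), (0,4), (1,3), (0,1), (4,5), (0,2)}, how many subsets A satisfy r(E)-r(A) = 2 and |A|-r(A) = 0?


R(x,y) = sum over A in 2^E of x^(r(E)-r(A)) * y^(|A|-r(A)).
G has 6 vertices, 8 edges. r(E) = 5.
Enumerate all 2^8 = 256 subsets.
Count subsets with r(E)-r(A)=2 and |A|-r(A)=0: 55.

55


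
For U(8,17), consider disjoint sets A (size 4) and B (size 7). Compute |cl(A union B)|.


|A union B| = 4 + 7 = 11 (disjoint).
In U(8,17), cl(S) = S if |S| < 8, else cl(S) = E.
Since 11 >= 8, cl(A union B) = E.
|cl(A union B)| = 17.

17


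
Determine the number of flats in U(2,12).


Flats of U(2,12): every subset of size < 2 is a flat, plus E itself.
Count = C(12,0) + C(12,1) + 1
     = 1 + 12 + 1
     = 14.

14


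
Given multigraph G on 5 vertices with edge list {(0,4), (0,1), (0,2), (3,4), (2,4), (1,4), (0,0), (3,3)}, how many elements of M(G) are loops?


In a graphic matroid, a loop is a self-loop edge (u,u) with rank 0.
Examining all 8 edges for self-loops...
Self-loops found: (0,0), (3,3)
Number of loops = 2.

2


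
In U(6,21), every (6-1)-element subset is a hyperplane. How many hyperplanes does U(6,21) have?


Hyperplanes of U(6,21) are flats of rank 5.
In a uniform matroid, these are exactly the (5)-element subsets.
Count = C(21,5) = 21! / (5! * 16!) = 20349.

20349


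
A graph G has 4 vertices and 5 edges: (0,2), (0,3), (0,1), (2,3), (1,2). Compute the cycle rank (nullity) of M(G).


Cycle rank (nullity) = |E| - r(M) = |E| - (|V| - c).
|E| = 5, |V| = 4, c = 1.
Nullity = 5 - (4 - 1) = 5 - 3 = 2.

2


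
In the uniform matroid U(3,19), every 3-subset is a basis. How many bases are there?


Bases of U(3,19) are all 3-element subsets of the 19-element ground set.
Number of bases = C(19,3).
C(19,3) = 19! / (3! * 16!) = 969.

969


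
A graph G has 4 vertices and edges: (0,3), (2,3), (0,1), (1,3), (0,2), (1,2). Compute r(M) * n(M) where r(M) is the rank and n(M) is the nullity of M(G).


r(M) = |V| - c = 4 - 1 = 3.
nullity = |E| - r(M) = 6 - 3 = 3.
Product = 3 * 3 = 9.

9


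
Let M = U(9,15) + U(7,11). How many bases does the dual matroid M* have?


(M1+M2)* = M1* + M2*.
M1* = U(6,15), bases: C(15,6) = 5005.
M2* = U(4,11), bases: C(11,4) = 330.
|B(M*)| = 5005 * 330 = 1651650.

1651650


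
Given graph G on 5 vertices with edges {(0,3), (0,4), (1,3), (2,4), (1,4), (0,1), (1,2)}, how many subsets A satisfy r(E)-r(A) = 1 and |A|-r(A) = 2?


R(x,y) = sum over A in 2^E of x^(r(E)-r(A)) * y^(|A|-r(A)).
G has 5 vertices, 7 edges. r(E) = 4.
Enumerate all 2^7 = 128 subsets.
Count subsets with r(E)-r(A)=1 and |A|-r(A)=2: 2.

2


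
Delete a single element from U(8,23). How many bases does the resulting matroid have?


Deleting e from U(8,23) gives U(8,22) since n > r.
Bases of U(8,22) = C(22,8) = 22! / (8! * 14!) = 319770.

319770


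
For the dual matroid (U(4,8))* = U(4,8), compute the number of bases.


The dual of U(r,n) is U(n-r, n) = U(4,8).
Bases of U(4,8) are all (4)-element subsets.
|B(M*)| = C(8,4) = (8 * 7 * 6 * 5) / (1 * 2 * 3 * 4) = 70.

70


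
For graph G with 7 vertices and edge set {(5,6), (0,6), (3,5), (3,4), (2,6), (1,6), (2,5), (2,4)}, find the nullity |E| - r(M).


Cycle rank (nullity) = |E| - r(M) = |E| - (|V| - c).
|E| = 8, |V| = 7, c = 1.
Nullity = 8 - (7 - 1) = 8 - 6 = 2.

2


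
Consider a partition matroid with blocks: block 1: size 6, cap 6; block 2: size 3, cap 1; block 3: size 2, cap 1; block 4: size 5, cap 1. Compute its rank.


Rank of a partition matroid = sum of min(|Si|, ci) for each block.
= min(6,6) + min(3,1) + min(2,1) + min(5,1)
= 6 + 1 + 1 + 1
= 9.

9


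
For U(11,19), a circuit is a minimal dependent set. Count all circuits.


In U(11,19), circuits are the (12)-element subsets.
Any set of 12 elements is dependent, and removing any one element gives
an independent set of size 11, so it is a minimal dependent set.
Number of circuits = C(19,12) = 19! / (12! * 7!) = 50388.

50388


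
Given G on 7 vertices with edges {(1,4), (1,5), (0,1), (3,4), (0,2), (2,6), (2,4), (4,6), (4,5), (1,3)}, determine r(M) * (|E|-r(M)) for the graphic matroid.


r(M) = |V| - c = 7 - 1 = 6.
nullity = |E| - r(M) = 10 - 6 = 4.
Product = 6 * 4 = 24.

24


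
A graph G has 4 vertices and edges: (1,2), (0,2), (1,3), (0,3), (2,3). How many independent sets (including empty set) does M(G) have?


An independent set in a graphic matroid is an acyclic edge subset.
G has 4 vertices and 5 edges.
Enumerate all 2^5 = 32 subsets, checking for acyclicity.
Total independent sets = 24.

24


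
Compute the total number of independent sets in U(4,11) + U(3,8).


For a direct sum, |I(M1+M2)| = |I(M1)| * |I(M2)|.
|I(U(4,11))| = sum C(11,k) for k=0..4 = 562.
|I(U(3,8))| = sum C(8,k) for k=0..3 = 93.
Total = 562 * 93 = 52266.

52266


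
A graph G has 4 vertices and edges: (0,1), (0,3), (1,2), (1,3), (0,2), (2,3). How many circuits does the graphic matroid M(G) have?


A circuit in a graphic matroid = edge set of a simple cycle.
G has 4 vertices and 6 edges.
Enumerating all minimal edge subsets forming cycles...
Total circuits found: 7.

7


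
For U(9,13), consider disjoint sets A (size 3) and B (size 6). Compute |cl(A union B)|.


|A union B| = 3 + 6 = 9 (disjoint).
In U(9,13), cl(S) = S if |S| < 9, else cl(S) = E.
Since 9 >= 9, cl(A union B) = E.
|cl(A union B)| = 13.

13


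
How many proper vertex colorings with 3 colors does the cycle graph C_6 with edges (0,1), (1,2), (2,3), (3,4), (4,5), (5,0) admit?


P(C_6, k) = (k-1)^6 + (-1)^6*(k-1).
P(3) = (2)^6 + 2
= 64 + 2 = 66.

66


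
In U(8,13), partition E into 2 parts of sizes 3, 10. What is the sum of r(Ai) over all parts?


r(Ai) = min(|Ai|, 8) for each part.
Sum = min(3,8) + min(10,8)
    = 3 + 8
    = 11.

11


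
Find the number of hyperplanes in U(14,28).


Hyperplanes of U(14,28) are flats of rank 13.
In a uniform matroid, these are exactly the (13)-element subsets.
Count = (28 choose 13) = 37442160.

37442160


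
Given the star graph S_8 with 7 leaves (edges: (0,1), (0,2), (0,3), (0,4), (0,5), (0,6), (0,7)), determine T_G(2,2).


A star on 8 vertices is a tree with 7 edges.
T(x,y) = x^(7) for any tree.
T(2,2) = 2^7 = 128.

128


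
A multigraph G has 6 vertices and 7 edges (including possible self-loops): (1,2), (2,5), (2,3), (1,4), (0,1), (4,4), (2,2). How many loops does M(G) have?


In a graphic matroid, a loop is a self-loop edge (u,u) with rank 0.
Examining all 7 edges for self-loops...
Self-loops found: (4,4), (2,2)
Number of loops = 2.

2


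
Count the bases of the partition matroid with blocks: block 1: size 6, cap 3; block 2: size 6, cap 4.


A basis picks exactly ci elements from block i.
Number of bases = product of C(|Si|, ci).
= C(6,3) * C(6,4)
= 20 * 15
= 300.

300


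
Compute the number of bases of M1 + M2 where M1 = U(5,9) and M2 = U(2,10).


Bases of a direct sum M1 + M2: |B| = |B(M1)| * |B(M2)|.
|B(U(5,9))| = C(9,5) = 126.
|B(U(2,10))| = C(10,2) = 45.
Total bases = 126 * 45 = 5670.

5670


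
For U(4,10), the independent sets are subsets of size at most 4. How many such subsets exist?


Independent sets of U(4,10) are all subsets of size <= 4.
Count = (10 choose 0) + (10 choose 1) + (10 choose 2) + (10 choose 3) + (10 choose 4)
     = 1 + 10 + 45 + 120 + 210
     = 386.

386


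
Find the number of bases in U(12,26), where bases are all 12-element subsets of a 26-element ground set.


Bases of U(12,26) are all 12-element subsets of the 26-element ground set.
Number of bases = C(26,12).
(26 choose 12) = 9657700.

9657700


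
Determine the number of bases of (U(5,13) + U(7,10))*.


(M1+M2)* = M1* + M2*.
M1* = U(8,13), bases: C(13,8) = 1287.
M2* = U(3,10), bases: C(10,3) = 120.
|B(M*)| = 1287 * 120 = 154440.

154440


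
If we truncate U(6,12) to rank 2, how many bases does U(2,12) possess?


Truncating U(6,12) to rank 2 gives U(2,12).
Bases of U(2,12) are all 2-element subsets of 12 elements.
Number of bases = C(12,2) = 12! / (2! * 10!) = 66.

66


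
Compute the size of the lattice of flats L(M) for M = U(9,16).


Flats of U(9,16): every subset of size < 9 is a flat, plus E itself.
Count = (16 choose 0) + (16 choose 1) + (16 choose 2) + (16 choose 3) + (16 choose 4) + (16 choose 5) + (16 choose 6) + (16 choose 7) + (16 choose 8) + 1
     = 1 + 16 + 120 + 560 + 1820 + 4368 + 8008 + 11440 + 12870 + 1
     = 39204.

39204


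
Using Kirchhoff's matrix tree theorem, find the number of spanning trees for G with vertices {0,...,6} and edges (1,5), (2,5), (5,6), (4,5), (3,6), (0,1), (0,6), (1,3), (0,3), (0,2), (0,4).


By Kirchhoff's matrix tree theorem, the number of spanning trees equals
the determinant of any cofactor of the Laplacian matrix L.
G has 7 vertices and 11 edges.
Computing the (6 x 6) cofactor determinant gives 180.

180


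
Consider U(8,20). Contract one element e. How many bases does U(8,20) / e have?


Contracting e from U(8,20) gives U(7,19).
Bases of U(7,19) = C(19,7) = 19! / (7! * 12!) = 50388.

50388


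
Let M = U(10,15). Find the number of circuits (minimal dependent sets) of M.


In U(10,15), circuits are the (11)-element subsets.
Any set of 11 elements is dependent, and removing any one element gives
an independent set of size 10, so it is a minimal dependent set.
Number of circuits = C(15,11) = 15! / (11! * 4!) = 1365.

1365


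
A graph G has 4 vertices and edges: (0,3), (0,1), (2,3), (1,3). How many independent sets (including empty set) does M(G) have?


An independent set in a graphic matroid is an acyclic edge subset.
G has 4 vertices and 4 edges.
Enumerate all 2^4 = 16 subsets, checking for acyclicity.
Total independent sets = 14.

14


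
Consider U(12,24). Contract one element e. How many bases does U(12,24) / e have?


Contracting e from U(12,24) gives U(11,23).
Bases of U(11,23) = C(23,11) = 23! / (11! * 12!) = 1352078.

1352078


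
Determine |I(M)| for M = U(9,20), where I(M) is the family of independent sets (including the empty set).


Independent sets of U(9,20) are all subsets of size <= 9.
Count = C(20,0) + C(20,1) + C(20,2) + C(20,3) + C(20,4) + C(20,5) + C(20,6) + C(20,7) + C(20,8) + C(20,9)
     = 1 + 20 + 190 + 1140 + 4845 + 15504 + 38760 + 77520 + 125970 + 167960
     = 431910.

431910


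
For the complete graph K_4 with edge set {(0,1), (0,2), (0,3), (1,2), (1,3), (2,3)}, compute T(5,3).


T(K_4; x,y) = x^3 + 3x^2 + 4xy + 2x + y^3 + 3y^2 + 2y.
Substituting x=5, y=3:
= 125 + 75 + 60 + 10 + 27 + 27 + 6
= 330.

330


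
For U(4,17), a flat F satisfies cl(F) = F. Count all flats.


Flats of U(4,17): every subset of size < 4 is a flat, plus E itself.
Count = C(17,0) + C(17,1) + C(17,2) + C(17,3) + 1
     = 1 + 17 + 136 + 680 + 1
     = 835.

835


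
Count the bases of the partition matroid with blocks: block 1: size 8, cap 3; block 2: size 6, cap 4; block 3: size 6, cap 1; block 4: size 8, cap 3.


A basis picks exactly ci elements from block i.
Number of bases = product of C(|Si|, ci).
= C(8,3) * C(6,4) * C(6,1) * C(8,3)
= 56 * 15 * 6 * 56
= 282240.

282240


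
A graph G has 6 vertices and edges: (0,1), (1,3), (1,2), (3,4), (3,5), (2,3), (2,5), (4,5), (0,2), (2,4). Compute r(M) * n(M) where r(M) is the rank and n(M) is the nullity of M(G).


r(M) = |V| - c = 6 - 1 = 5.
nullity = |E| - r(M) = 10 - 5 = 5.
Product = 5 * 5 = 25.

25


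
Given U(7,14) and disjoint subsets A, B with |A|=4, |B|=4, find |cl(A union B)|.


|A union B| = 4 + 4 = 8 (disjoint).
In U(7,14), cl(S) = S if |S| < 7, else cl(S) = E.
Since 8 >= 7, cl(A union B) = E.
|cl(A union B)| = 14.

14


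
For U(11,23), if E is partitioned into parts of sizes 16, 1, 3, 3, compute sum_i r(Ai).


r(Ai) = min(|Ai|, 11) for each part.
Sum = min(16,11) + min(1,11) + min(3,11) + min(3,11)
    = 11 + 1 + 3 + 3
    = 18.

18


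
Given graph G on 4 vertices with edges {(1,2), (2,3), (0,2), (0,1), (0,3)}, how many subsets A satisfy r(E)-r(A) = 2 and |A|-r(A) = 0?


R(x,y) = sum over A in 2^E of x^(r(E)-r(A)) * y^(|A|-r(A)).
G has 4 vertices, 5 edges. r(E) = 3.
Enumerate all 2^5 = 32 subsets.
Count subsets with r(E)-r(A)=2 and |A|-r(A)=0: 5.

5


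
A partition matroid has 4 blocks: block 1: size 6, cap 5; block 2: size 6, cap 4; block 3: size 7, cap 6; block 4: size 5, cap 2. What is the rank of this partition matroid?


Rank of a partition matroid = sum of min(|Si|, ci) for each block.
= min(6,5) + min(6,4) + min(7,6) + min(5,2)
= 5 + 4 + 6 + 2
= 17.

17


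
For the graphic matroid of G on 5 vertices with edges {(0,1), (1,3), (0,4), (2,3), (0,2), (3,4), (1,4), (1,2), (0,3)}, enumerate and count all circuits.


A circuit in a graphic matroid = edge set of a simple cycle.
G has 5 vertices and 9 edges.
Enumerating all minimal edge subsets forming cycles...
Total circuits found: 22.

22


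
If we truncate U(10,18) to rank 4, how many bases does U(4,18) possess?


Truncating U(10,18) to rank 4 gives U(4,18).
Bases of U(4,18) are all 4-element subsets of 18 elements.
Number of bases = C(18,4) = 18! / (4! * 14!) = 3060.

3060


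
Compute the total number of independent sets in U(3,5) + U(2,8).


For a direct sum, |I(M1+M2)| = |I(M1)| * |I(M2)|.
|I(U(3,5))| = sum C(5,k) for k=0..3 = 26.
|I(U(2,8))| = sum C(8,k) for k=0..2 = 37.
Total = 26 * 37 = 962.

962


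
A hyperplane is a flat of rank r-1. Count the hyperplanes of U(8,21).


Hyperplanes of U(8,21) are flats of rank 7.
In a uniform matroid, these are exactly the (7)-element subsets.
Count = C(21,7) = 116280.

116280


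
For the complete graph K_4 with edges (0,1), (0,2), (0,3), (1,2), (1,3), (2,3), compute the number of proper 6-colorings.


P(K_4, k) = k(k-1)(k-2)...(k-3).
P(6) = (6) * (5) * (4) * (3) = 360.

360


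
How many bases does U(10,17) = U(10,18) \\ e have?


Deleting e from U(10,18) gives U(10,17) since n > r.
Bases of U(10,17) = C(17,10) = 17! / (10! * 7!) = 19448.

19448


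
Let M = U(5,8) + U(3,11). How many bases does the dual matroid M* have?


(M1+M2)* = M1* + M2*.
M1* = U(3,8), bases: C(8,3) = 56.
M2* = U(8,11), bases: C(11,8) = 165.
|B(M*)| = 56 * 165 = 9240.

9240


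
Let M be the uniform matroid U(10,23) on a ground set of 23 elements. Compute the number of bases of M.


Bases of U(10,23) are all 10-element subsets of the 23-element ground set.
Number of bases = C(23,10).
C(23,10) = 1144066.

1144066


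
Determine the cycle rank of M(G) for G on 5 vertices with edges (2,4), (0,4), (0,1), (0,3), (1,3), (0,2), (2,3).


Cycle rank (nullity) = |E| - r(M) = |E| - (|V| - c).
|E| = 7, |V| = 5, c = 1.
Nullity = 7 - (5 - 1) = 7 - 4 = 3.

3
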